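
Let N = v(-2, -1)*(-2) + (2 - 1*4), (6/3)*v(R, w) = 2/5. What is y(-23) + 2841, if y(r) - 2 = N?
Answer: 14203/5 ≈ 2840.6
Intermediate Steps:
v(R, w) = ⅕ (v(R, w) = (2/5)/2 = (2*(⅕))/2 = (½)*(⅖) = ⅕)
N = -12/5 (N = (⅕)*(-2) + (2 - 1*4) = -⅖ + (2 - 4) = -⅖ - 2 = -12/5 ≈ -2.4000)
y(r) = -⅖ (y(r) = 2 - 12/5 = -⅖)
y(-23) + 2841 = -⅖ + 2841 = 14203/5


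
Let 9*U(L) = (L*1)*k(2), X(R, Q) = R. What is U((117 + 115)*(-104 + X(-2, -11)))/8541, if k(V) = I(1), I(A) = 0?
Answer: 0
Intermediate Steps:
k(V) = 0
U(L) = 0 (U(L) = ((L*1)*0)/9 = (L*0)/9 = (⅑)*0 = 0)
U((117 + 115)*(-104 + X(-2, -11)))/8541 = 0/8541 = 0*(1/8541) = 0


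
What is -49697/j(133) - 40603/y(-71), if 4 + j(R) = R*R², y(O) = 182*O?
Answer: 94881773065/30400723626 ≈ 3.1210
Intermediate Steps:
j(R) = -4 + R³ (j(R) = -4 + R*R² = -4 + R³)
-49697/j(133) - 40603/y(-71) = -49697/(-4 + 133³) - 40603/(182*(-71)) = -49697/(-4 + 2352637) - 40603/(-12922) = -49697/2352633 - 40603*(-1/12922) = -49697*1/2352633 + 40603/12922 = -49697/2352633 + 40603/12922 = 94881773065/30400723626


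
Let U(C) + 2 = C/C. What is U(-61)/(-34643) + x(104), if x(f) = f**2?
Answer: 374698689/34643 ≈ 10816.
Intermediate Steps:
U(C) = -1 (U(C) = -2 + C/C = -2 + 1 = -1)
U(-61)/(-34643) + x(104) = -1/(-34643) + 104**2 = -1*(-1/34643) + 10816 = 1/34643 + 10816 = 374698689/34643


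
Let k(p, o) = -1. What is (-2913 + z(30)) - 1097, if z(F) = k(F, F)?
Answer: -4011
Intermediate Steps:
z(F) = -1
(-2913 + z(30)) - 1097 = (-2913 - 1) - 1097 = -2914 - 1097 = -4011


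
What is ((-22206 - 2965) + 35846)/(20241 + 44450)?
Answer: 10675/64691 ≈ 0.16502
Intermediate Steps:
((-22206 - 2965) + 35846)/(20241 + 44450) = (-25171 + 35846)/64691 = 10675*(1/64691) = 10675/64691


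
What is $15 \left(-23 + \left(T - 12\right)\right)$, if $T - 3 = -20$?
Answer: $-780$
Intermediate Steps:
$T = -17$ ($T = 3 - 20 = -17$)
$15 \left(-23 + \left(T - 12\right)\right) = 15 \left(-23 - 29\right) = 15 \left(-52\right) = -780$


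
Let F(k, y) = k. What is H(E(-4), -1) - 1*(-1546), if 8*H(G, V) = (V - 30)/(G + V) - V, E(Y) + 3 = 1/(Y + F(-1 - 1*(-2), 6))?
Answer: 80445/52 ≈ 1547.0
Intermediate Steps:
E(Y) = -3 + 1/(1 + Y) (E(Y) = -3 + 1/(Y + (-1 - 1*(-2))) = -3 + 1/(Y + (-1 + 2)) = -3 + 1/(Y + 1) = -3 + 1/(1 + Y))
H(G, V) = -V/8 + (-30 + V)/(8*(G + V)) (H(G, V) = ((V - 30)/(G + V) - V)/8 = ((-30 + V)/(G + V) - V)/8 = (-V + (-30 + V)/(G + V))/8 = -V/8 + (-30 + V)/(8*(G + V)))
H(E(-4), -1) - 1*(-1546) = (-30 - 1 - 1*(-1)² - 1*(-2 - 3*(-4))/(1 - 4)*(-1))/(8*((-2 - 3*(-4))/(1 - 4) - 1)) - 1*(-1546) = (-30 - 1 - 1*1 - 1*(-2 + 12)/(-3)*(-1))/(8*((-2 + 12)/(-3) - 1)) + 1546 = (-30 - 1 - 1 - 1*(-⅓*10)*(-1))/(8*(-⅓*10 - 1)) + 1546 = (-30 - 1 - 1 - 1*(-10/3)*(-1))/(8*(-10/3 - 1)) + 1546 = (-30 - 1 - 1 - 10/3)/(8*(-13/3)) + 1546 = (⅛)*(-3/13)*(-106/3) + 1546 = 53/52 + 1546 = 80445/52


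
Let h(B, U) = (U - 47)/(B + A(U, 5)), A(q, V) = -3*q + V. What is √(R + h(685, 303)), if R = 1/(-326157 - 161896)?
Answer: I*√13354228859585709/106883607 ≈ 1.0812*I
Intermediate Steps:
A(q, V) = V - 3*q
h(B, U) = (-47 + U)/(5 + B - 3*U) (h(B, U) = (U - 47)/(B + (5 - 3*U)) = (-47 + U)/(5 + B - 3*U))
R = -1/488053 (R = 1/(-488053) = -1/488053 ≈ -2.0490e-6)
√(R + h(685, 303)) = √(-1/488053 + (-47 + 303)/(5 + 685 - 3*303)) = √(-1/488053 + 256/(5 + 685 - 909)) = √(-1/488053 + 256/(-219)) = √(-1/488053 - 1/219*256) = √(-1/488053 - 256/219) = √(-124941787/106883607) = I*√13354228859585709/106883607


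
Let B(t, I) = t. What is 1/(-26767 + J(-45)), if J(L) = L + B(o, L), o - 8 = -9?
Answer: -1/26813 ≈ -3.7295e-5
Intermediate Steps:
o = -1 (o = 8 - 9 = -1)
J(L) = -1 + L (J(L) = L - 1 = -1 + L)
1/(-26767 + J(-45)) = 1/(-26767 + (-1 - 45)) = 1/(-26767 - 46) = 1/(-26813) = -1/26813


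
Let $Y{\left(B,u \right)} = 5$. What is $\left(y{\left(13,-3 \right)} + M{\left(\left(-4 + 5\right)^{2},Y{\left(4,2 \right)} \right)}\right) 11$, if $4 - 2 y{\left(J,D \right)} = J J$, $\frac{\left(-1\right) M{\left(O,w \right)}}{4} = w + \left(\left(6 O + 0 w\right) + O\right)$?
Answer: $- \frac{2871}{2} \approx -1435.5$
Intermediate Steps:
$M{\left(O,w \right)} = - 28 O - 4 w$ ($M{\left(O,w \right)} = - 4 \left(w + \left(\left(6 O + 0 w\right) + O\right)\right) = - 4 \left(w + \left(\left(6 O + 0\right) + O\right)\right) = - 4 \left(w + \left(6 O + O\right)\right) = - 4 \left(w + 7 O\right) = - 28 O - 4 w$)
$y{\left(J,D \right)} = 2 - \frac{J^{2}}{2}$ ($y{\left(J,D \right)} = 2 - \frac{J J}{2} = 2 - \frac{J^{2}}{2}$)
$\left(y{\left(13,-3 \right)} + M{\left(\left(-4 + 5\right)^{2},Y{\left(4,2 \right)} \right)}\right) 11 = \left(\left(2 - \frac{13^{2}}{2}\right) - \left(20 + 28 \left(-4 + 5\right)^{2}\right)\right) 11 = \left(\left(2 - \frac{169}{2}\right) - \left(20 + 28 \cdot 1^{2}\right)\right) 11 = \left(\left(2 - \frac{169}{2}\right) - 48\right) 11 = \left(- \frac{165}{2} - 48\right) 11 = \left(- \frac{261}{2}\right) 11 = - \frac{2871}{2}$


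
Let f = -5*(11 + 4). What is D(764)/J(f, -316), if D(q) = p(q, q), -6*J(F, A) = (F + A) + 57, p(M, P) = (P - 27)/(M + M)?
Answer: 2211/255176 ≈ 0.0086646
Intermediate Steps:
p(M, P) = (-27 + P)/(2*M) (p(M, P) = (-27 + P)/((2*M)) = (-27 + P)*(1/(2*M)) = (-27 + P)/(2*M))
f = -75 (f = -5*15 = -75)
J(F, A) = -19/2 - A/6 - F/6 (J(F, A) = -((F + A) + 57)/6 = -((A + F) + 57)/6 = -(57 + A + F)/6 = -19/2 - A/6 - F/6)
D(q) = (-27 + q)/(2*q)
D(764)/J(f, -316) = ((½)*(-27 + 764)/764)/(-19/2 - ⅙*(-316) - ⅙*(-75)) = ((½)*(1/764)*737)/(-19/2 + 158/3 + 25/2) = 737/(1528*(167/3)) = (737/1528)*(3/167) = 2211/255176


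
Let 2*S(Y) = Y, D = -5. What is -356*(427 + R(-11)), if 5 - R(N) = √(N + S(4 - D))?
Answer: -153792 + 178*I*√26 ≈ -1.5379e+5 + 907.63*I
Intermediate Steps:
S(Y) = Y/2
R(N) = 5 - √(9/2 + N) (R(N) = 5 - √(N + (4 - 1*(-5))/2) = 5 - √(N + (4 + 5)/2) = 5 - √(N + (½)*9) = 5 - √(N + 9/2) = 5 - √(9/2 + N))
-356*(427 + R(-11)) = -356*(427 + (5 - √(18 + 4*(-11))/2)) = -356*(427 + (5 - √(18 - 44)/2)) = -356*(427 + (5 - I*√26/2)) = -356*(432 - I*√26/2) = -153792 + 178*I*√26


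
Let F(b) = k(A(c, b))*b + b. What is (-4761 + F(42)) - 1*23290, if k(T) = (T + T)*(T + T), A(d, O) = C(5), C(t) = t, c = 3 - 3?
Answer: -23809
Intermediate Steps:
c = 0
A(d, O) = 5
k(T) = 4*T**2 (k(T) = (2*T)*(2*T) = 4*T**2)
F(b) = 101*b (F(b) = (4*5**2)*b + b = (4*25)*b + b = 100*b + b = 101*b)
(-4761 + F(42)) - 1*23290 = (-4761 + 101*42) - 1*23290 = (-4761 + 4242) - 23290 = -519 - 23290 = -23809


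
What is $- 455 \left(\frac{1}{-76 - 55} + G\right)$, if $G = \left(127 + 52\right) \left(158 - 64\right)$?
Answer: $- \frac{1002913275}{131} \approx -7.6558 \cdot 10^{6}$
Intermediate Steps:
$G = 16826$ ($G = 179 \cdot 94 = 16826$)
$- 455 \left(\frac{1}{-76 - 55} + G\right) = - 455 \left(\frac{1}{-76 - 55} + 16826\right) = - 455 \left(\frac{1}{-131} + 16826\right) = - 455 \left(- \frac{1}{131} + 16826\right) = \left(-455\right) \frac{2204205}{131} = - \frac{1002913275}{131}$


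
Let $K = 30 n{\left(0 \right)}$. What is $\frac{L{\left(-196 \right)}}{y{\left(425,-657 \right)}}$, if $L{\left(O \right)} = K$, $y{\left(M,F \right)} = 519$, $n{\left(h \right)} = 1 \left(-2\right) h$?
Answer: $0$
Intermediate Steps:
$n{\left(h \right)} = - 2 h$
$K = 0$ ($K = 30 \left(\left(-2\right) 0\right) = 30 \cdot 0 = 0$)
$L{\left(O \right)} = 0$
$\frac{L{\left(-196 \right)}}{y{\left(425,-657 \right)}} = \frac{0}{519} = 0 \cdot \frac{1}{519} = 0$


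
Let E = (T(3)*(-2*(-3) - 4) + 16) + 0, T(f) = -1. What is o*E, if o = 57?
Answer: 798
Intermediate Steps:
E = 14 (E = (-(-2*(-3) - 4) + 16) + 0 = (-(6 - 4) + 16) + 0 = (-1*2 + 16) + 0 = (-2 + 16) + 0 = 14 + 0 = 14)
o*E = 57*14 = 798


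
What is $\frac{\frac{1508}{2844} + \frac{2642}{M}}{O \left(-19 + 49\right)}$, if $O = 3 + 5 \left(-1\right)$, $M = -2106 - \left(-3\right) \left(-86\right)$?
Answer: $\frac{164539}{16808040} \approx 0.0097893$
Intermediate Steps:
$M = -2364$ ($M = -2106 - 258 = -2364$)
$O = -2$ ($O = 3 - 5 = -2$)
$\frac{\frac{1508}{2844} + \frac{2642}{M}}{O \left(-19 + 49\right)} = \frac{\frac{1508}{2844} + \frac{2642}{-2364}}{\left(-2\right) \left(-19 + 49\right)} = \frac{1508 \cdot \frac{1}{2844} + 2642 \left(- \frac{1}{2364}\right)}{\left(-2\right) 30} = \frac{\frac{377}{711} - \frac{1321}{1182}}{-60} = \left(- \frac{164539}{280134}\right) \left(- \frac{1}{60}\right) = \frac{164539}{16808040}$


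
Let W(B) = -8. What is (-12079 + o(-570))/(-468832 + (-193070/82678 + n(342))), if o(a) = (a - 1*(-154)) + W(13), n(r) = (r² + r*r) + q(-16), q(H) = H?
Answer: 516861517/9711454415 ≈ 0.053222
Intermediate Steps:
n(r) = -16 + 2*r² (n(r) = (r² + r*r) - 16 = (r² + r²) - 16 = 2*r² - 16 = -16 + 2*r²)
o(a) = 146 + a (o(a) = (a - 1*(-154)) - 8 = (a + 154) - 8 = (154 + a) - 8 = 146 + a)
(-12079 + o(-570))/(-468832 + (-193070/82678 + n(342))) = (-12079 + (146 - 570))/(-468832 + (-193070/82678 + (-16 + 2*342²))) = (-12079 - 424)/(-468832 + (-193070*1/82678 + (-16 + 2*116964))) = -12503/(-468832 + (-96535/41339 + (-16 + 233928))) = -12503/(-468832 + (-96535/41339 + 233912)) = -12503/(-468832 + 9669591633/41339) = -12503/(-9711454415/41339) = -12503*(-41339/9711454415) = 516861517/9711454415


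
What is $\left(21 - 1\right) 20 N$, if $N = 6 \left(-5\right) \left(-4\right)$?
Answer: $48000$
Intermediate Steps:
$N = 120$ ($N = \left(-30\right) \left(-4\right) = 120$)
$\left(21 - 1\right) 20 N = \left(21 - 1\right) 20 \cdot 120 = 20 \cdot 20 \cdot 120 = 400 \cdot 120 = 48000$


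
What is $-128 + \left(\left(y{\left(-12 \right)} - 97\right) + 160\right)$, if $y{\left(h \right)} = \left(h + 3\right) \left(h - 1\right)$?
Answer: $52$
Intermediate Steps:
$y{\left(h \right)} = \left(-1 + h\right) \left(3 + h\right)$ ($y{\left(h \right)} = \left(3 + h\right) \left(-1 + h\right) = \left(-1 + h\right) \left(3 + h\right)$)
$-128 + \left(\left(y{\left(-12 \right)} - 97\right) + 160\right) = -128 + \left(\left(\left(-3 + \left(-12\right)^{2} + 2 \left(-12\right)\right) - 97\right) + 160\right) = -128 + \left(\left(\left(-3 + 144 - 24\right) - 97\right) + 160\right) = -128 + \left(\left(117 - 97\right) + 160\right) = -128 + \left(20 + 160\right) = -128 + 180 = 52$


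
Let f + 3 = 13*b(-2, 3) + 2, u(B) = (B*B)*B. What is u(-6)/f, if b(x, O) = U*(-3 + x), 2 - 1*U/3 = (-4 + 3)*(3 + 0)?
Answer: 27/122 ≈ 0.22131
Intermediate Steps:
u(B) = B³ (u(B) = B²*B = B³)
U = 15 (U = 6 - 3*(-4 + 3)*(3 + 0) = 6 - (-3)*3 = 6 - 3*(-3) = 6 + 9 = 15)
b(x, O) = -45 + 15*x (b(x, O) = 15*(-3 + x) = -45 + 15*x)
f = -976 (f = -3 + (13*(-45 + 15*(-2)) + 2) = -3 + (13*(-45 - 30) + 2) = -3 + (13*(-75) + 2) = -3 + (-975 + 2) = -3 - 973 = -976)
u(-6)/f = (-6)³/(-976) = -216*(-1/976) = 27/122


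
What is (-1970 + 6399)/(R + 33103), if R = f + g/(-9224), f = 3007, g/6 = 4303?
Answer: 20426548/166526411 ≈ 0.12266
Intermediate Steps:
g = 25818 (g = 6*4303 = 25818)
R = 13855375/4612 (R = 3007 + 25818/(-9224) = 3007 + 25818*(-1/9224) = 3007 - 12909/4612 = 13855375/4612 ≈ 3004.2)
(-1970 + 6399)/(R + 33103) = (-1970 + 6399)/(13855375/4612 + 33103) = 4429/(166526411/4612) = 4429*(4612/166526411) = 20426548/166526411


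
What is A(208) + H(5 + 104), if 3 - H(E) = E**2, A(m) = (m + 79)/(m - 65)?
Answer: -1698267/143 ≈ -11876.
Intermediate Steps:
A(m) = (79 + m)/(-65 + m)
H(E) = 3 - E**2
A(208) + H(5 + 104) = (79 + 208)/(-65 + 208) + (3 - (5 + 104)**2) = 287/143 + (3 - 1*109**2) = (1/143)*287 + (3 - 1*11881) = 287/143 + (3 - 11881) = 287/143 - 11878 = -1698267/143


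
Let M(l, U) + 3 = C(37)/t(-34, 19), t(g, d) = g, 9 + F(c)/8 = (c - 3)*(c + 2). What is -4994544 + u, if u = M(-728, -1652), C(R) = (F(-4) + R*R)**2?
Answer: -171799879/34 ≈ -5.0529e+6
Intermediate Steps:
F(c) = -72 + 8*(-3 + c)*(2 + c) (F(c) = -72 + 8*((c - 3)*(c + 2)) = -72 + 8*((-3 + c)*(2 + c)) = -72 + 8*(-3 + c)*(2 + c))
C(R) = (40 + R**2)**2 (C(R) = ((-120 - 8*(-4) + 8*(-4)**2) + R*R)**2 = ((-120 + 32 + 8*16) + R**2)**2 = ((-120 + 32 + 128) + R**2)**2 = (40 + R**2)**2)
M(l, U) = -1985383/34 (M(l, U) = -3 + (40 + 37**2)**2/(-34) = -3 + (40 + 1369)**2*(-1/34) = -3 + 1409**2*(-1/34) = -3 + 1985281*(-1/34) = -3 - 1985281/34 = -1985383/34)
u = -1985383/34 ≈ -58394.
-4994544 + u = -4994544 - 1985383/34 = -171799879/34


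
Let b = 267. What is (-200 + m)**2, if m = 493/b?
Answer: 2799150649/71289 ≈ 39265.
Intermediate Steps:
m = 493/267 ≈ 1.8464
(-200 + m)**2 = (-200 + 493/267)**2 = (-52907/267)**2 = 2799150649/71289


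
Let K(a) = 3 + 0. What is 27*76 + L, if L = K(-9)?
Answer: 2055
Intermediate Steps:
K(a) = 3
L = 3
27*76 + L = 27*76 + 3 = 2052 + 3 = 2055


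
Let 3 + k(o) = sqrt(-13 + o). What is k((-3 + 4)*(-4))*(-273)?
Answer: 819 - 273*I*sqrt(17) ≈ 819.0 - 1125.6*I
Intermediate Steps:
k(o) = -3 + sqrt(-13 + o)
k((-3 + 4)*(-4))*(-273) = (-3 + sqrt(-13 + (-3 + 4)*(-4)))*(-273) = (-3 + sqrt(-13 + 1*(-4)))*(-273) = (-3 + sqrt(-13 - 4))*(-273) = (-3 + sqrt(-17))*(-273) = (-3 + I*sqrt(17))*(-273) = 819 - 273*I*sqrt(17)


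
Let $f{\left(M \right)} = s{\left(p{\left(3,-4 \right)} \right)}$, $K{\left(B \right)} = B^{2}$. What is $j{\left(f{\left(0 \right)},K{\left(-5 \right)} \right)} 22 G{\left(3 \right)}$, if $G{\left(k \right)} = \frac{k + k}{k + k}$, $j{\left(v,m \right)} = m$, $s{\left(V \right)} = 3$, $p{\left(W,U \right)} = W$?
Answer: $550$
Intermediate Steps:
$f{\left(M \right)} = 3$
$G{\left(k \right)} = 1$ ($G{\left(k \right)} = \frac{2 k}{2 k} = 2 k \frac{1}{2 k} = 1$)
$j{\left(f{\left(0 \right)},K{\left(-5 \right)} \right)} 22 G{\left(3 \right)} = \left(-5\right)^{2} \cdot 22 \cdot 1 = 25 \cdot 22 \cdot 1 = 550 \cdot 1 = 550$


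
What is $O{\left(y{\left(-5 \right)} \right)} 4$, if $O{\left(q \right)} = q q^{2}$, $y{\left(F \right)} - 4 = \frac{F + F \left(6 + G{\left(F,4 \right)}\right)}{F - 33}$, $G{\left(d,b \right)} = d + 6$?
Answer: $\frac{3538944}{6859} \approx 515.96$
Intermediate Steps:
$G{\left(d,b \right)} = 6 + d$
$y{\left(F \right)} = 4 + \frac{F + F \left(12 + F\right)}{-33 + F}$ ($y{\left(F \right)} = 4 + \frac{F + F \left(6 + \left(6 + F\right)\right)}{F - 33} = 4 + \frac{F + F \left(12 + F\right)}{-33 + F}$)
$O{\left(q \right)} = q^{3}$
$O{\left(y{\left(-5 \right)} \right)} 4 = \left(\frac{-132 + \left(-5\right)^{2} + 17 \left(-5\right)}{-33 - 5}\right)^{3} \cdot 4 = \left(\frac{-132 + 25 - 85}{-38}\right)^{3} \cdot 4 = \left(\left(- \frac{1}{38}\right) \left(-192\right)\right)^{3} \cdot 4 = \left(\frac{96}{19}\right)^{3} \cdot 4 = \frac{884736}{6859} \cdot 4 = \frac{3538944}{6859}$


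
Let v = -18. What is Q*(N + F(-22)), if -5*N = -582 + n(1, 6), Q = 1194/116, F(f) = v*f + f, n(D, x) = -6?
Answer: 733713/145 ≈ 5060.1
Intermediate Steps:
F(f) = -17*f (F(f) = -18*f + f = -17*f)
Q = 597/58 (Q = 1194*(1/116) = 597/58 ≈ 10.293)
N = 588/5 (N = -(-582 - 6)/5 = -⅕*(-588) = 588/5 ≈ 117.60)
Q*(N + F(-22)) = 597*(588/5 - 17*(-22))/58 = 597*(588/5 + 374)/58 = (597/58)*(2458/5) = 733713/145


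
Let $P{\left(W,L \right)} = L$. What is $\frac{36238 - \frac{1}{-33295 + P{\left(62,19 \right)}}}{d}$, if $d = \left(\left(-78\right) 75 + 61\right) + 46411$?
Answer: $\frac{1205855689}{1351737672} \approx 0.89208$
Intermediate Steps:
$d = 40622$ ($d = \left(-5850 + 61\right) + 46411 = -5789 + 46411 = 40622$)
$\frac{36238 - \frac{1}{-33295 + P{\left(62,19 \right)}}}{d} = \frac{36238 - \frac{1}{-33295 + 19}}{40622} = \left(36238 - \frac{1}{-33276}\right) \frac{1}{40622} = \left(36238 - - \frac{1}{33276}\right) \frac{1}{40622} = \left(36238 + \frac{1}{33276}\right) \frac{1}{40622} = \frac{1205855689}{33276} \cdot \frac{1}{40622} = \frac{1205855689}{1351737672}$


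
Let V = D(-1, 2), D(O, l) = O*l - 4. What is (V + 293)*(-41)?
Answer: -11767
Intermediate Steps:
D(O, l) = -4 + O*l
V = -6 (V = -4 - 1*2 = -4 - 2 = -6)
(V + 293)*(-41) = (-6 + 293)*(-41) = 287*(-41) = -11767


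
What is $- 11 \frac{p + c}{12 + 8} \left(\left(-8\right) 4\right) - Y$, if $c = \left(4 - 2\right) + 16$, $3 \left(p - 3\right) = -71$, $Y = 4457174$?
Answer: $- \frac{66858314}{15} \approx -4.4572 \cdot 10^{6}$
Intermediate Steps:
$p = - \frac{62}{3}$ ($p = 3 + \frac{1}{3} \left(-71\right) = 3 - \frac{71}{3} = - \frac{62}{3} \approx -20.667$)
$c = 18$ ($c = 2 + 16 = 18$)
$- 11 \frac{p + c}{12 + 8} \left(\left(-8\right) 4\right) - Y = - 11 \frac{- \frac{62}{3} + 18}{12 + 8} \left(\left(-8\right) 4\right) - 4457174 = - 11 \left(- \frac{8}{3 \cdot 20}\right) \left(-32\right) - 4457174 = - 11 \left(\left(- \frac{8}{3}\right) \frac{1}{20}\right) \left(-32\right) - 4457174 = \left(-11\right) \left(- \frac{2}{15}\right) \left(-32\right) - 4457174 = \frac{22}{15} \left(-32\right) - 4457174 = - \frac{704}{15} - 4457174 = - \frac{66858314}{15}$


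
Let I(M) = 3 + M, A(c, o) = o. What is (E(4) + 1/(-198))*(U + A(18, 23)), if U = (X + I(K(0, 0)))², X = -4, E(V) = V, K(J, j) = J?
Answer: 3164/33 ≈ 95.879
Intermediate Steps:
U = 1 (U = (-4 + (3 + 0))² = (-4 + 3)² = (-1)² = 1)
(E(4) + 1/(-198))*(U + A(18, 23)) = (4 + 1/(-198))*(1 + 23) = (4 - 1/198)*24 = (791/198)*24 = 3164/33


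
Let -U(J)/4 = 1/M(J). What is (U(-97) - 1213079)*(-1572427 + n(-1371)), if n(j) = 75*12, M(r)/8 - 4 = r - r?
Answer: 15251092784591/8 ≈ 1.9064e+12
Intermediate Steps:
M(r) = 32 (M(r) = 32 + 8*(r - r) = 32 + 8*0 = 32 + 0 = 32)
n(j) = 900
U(J) = -1/8 (U(J) = -4/32 = -4*1/32 = -1/8)
(U(-97) - 1213079)*(-1572427 + n(-1371)) = (-1/8 - 1213079)*(-1572427 + 900) = -9704633/8*(-1571527) = 15251092784591/8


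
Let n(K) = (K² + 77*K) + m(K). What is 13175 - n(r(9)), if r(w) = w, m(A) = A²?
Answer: 12320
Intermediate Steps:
n(K) = 2*K² + 77*K (n(K) = (K² + 77*K) + K² = 2*K² + 77*K)
13175 - n(r(9)) = 13175 - 9*(77 + 2*9) = 13175 - 9*(77 + 18) = 13175 - 9*95 = 13175 - 1*855 = 13175 - 855 = 12320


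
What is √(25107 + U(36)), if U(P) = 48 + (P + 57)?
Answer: 4*√1578 ≈ 158.90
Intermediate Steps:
U(P) = 105 + P (U(P) = 48 + (57 + P) = 105 + P)
√(25107 + U(36)) = √(25107 + (105 + 36)) = √(25107 + 141) = √25248 = 4*√1578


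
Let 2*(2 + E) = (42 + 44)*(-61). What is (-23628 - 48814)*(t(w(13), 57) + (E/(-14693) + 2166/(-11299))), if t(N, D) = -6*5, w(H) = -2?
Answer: 51564747251838/23716601 ≈ 2.1742e+6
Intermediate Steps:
E = -2625 (E = -2 + ((42 + 44)*(-61))/2 = -2 + (86*(-61))/2 = -2 + (1/2)*(-5246) = -2 - 2623 = -2625)
t(N, D) = -30
(-23628 - 48814)*(t(w(13), 57) + (E/(-14693) + 2166/(-11299))) = (-23628 - 48814)*(-30 + (-2625/(-14693) + 2166/(-11299))) = -72442*(-30 + (-2625*(-1/14693) + 2166*(-1/11299))) = -72442*(-30 + (375/2099 - 2166/11299)) = -72442*(-30 - 309309/23716601) = -72442*(-711807339/23716601) = 51564747251838/23716601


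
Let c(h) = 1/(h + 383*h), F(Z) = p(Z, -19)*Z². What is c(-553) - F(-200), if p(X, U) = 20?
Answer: -169881600001/212352 ≈ -8.0000e+5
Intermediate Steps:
F(Z) = 20*Z²
c(h) = 1/(384*h)
c(-553) - F(-200) = (1/384)/(-553) - 20*(-200)² = (1/384)*(-1/553) - 20*40000 = -1/212352 - 1*800000 = -1/212352 - 800000 = -169881600001/212352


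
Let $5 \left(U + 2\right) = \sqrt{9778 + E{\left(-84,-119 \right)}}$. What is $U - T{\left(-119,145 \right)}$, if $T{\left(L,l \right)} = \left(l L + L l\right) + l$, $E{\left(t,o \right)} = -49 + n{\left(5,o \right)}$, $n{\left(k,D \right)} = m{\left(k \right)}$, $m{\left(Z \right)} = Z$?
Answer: $34363 + \frac{\sqrt{9734}}{5} \approx 34383.0$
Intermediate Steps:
$n{\left(k,D \right)} = k$
$E{\left(t,o \right)} = -44$ ($E{\left(t,o \right)} = -49 + 5 = -44$)
$T{\left(L,l \right)} = l + 2 L l$ ($T{\left(L,l \right)} = \left(L l + L l\right) + l = 2 L l + l = l + 2 L l$)
$U = -2 + \frac{\sqrt{9734}}{5}$ ($U = -2 + \frac{\sqrt{9778 - 44}}{5} = -2 + \frac{\sqrt{9734}}{5} \approx 17.732$)
$U - T{\left(-119,145 \right)} = \left(-2 + \frac{\sqrt{9734}}{5}\right) - 145 \left(1 + 2 \left(-119\right)\right) = \left(-2 + \frac{\sqrt{9734}}{5}\right) - 145 \left(1 - 238\right) = \left(-2 + \frac{\sqrt{9734}}{5}\right) - 145 \left(-237\right) = \left(-2 + \frac{\sqrt{9734}}{5}\right) - -34365 = \left(-2 + \frac{\sqrt{9734}}{5}\right) + 34365 = 34363 + \frac{\sqrt{9734}}{5}$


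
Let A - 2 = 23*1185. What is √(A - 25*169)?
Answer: 2*√5758 ≈ 151.76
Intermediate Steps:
A = 27257 (A = 2 + 23*1185 = 2 + 27255 = 27257)
√(A - 25*169) = √(27257 - 25*169) = √(27257 - 4225) = √23032 = 2*√5758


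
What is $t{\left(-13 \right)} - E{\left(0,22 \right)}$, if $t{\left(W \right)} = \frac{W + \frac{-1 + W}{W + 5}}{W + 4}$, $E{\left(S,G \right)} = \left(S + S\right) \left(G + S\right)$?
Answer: $\frac{5}{4} \approx 1.25$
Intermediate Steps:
$E{\left(S,G \right)} = 2 S \left(G + S\right)$
$t{\left(W \right)} = \frac{W + \frac{-1 + W}{5 + W}}{4 + W}$
$t{\left(-13 \right)} - E{\left(0,22 \right)} = \frac{-1 + \left(-13\right)^{2} + 6 \left(-13\right)}{20 + \left(-13\right)^{2} + 9 \left(-13\right)} - 2 \cdot 0 \left(22 + 0\right) = \frac{-1 + 169 - 78}{20 + 169 - 117} - 2 \cdot 0 \cdot 22 = \frac{1}{72} \cdot 90 - 0 = \frac{1}{72} \cdot 90 + 0 = \frac{5}{4} + 0 = \frac{5}{4}$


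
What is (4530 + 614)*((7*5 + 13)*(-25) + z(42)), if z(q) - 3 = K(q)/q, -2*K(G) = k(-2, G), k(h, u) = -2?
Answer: -129302156/21 ≈ -6.1572e+6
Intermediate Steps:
K(G) = 1 (K(G) = -½*(-2) = 1)
z(q) = 3 + 1/q
(4530 + 614)*((7*5 + 13)*(-25) + z(42)) = (4530 + 614)*((7*5 + 13)*(-25) + (3 + 1/42)) = 5144*((35 + 13)*(-25) + (3 + 1/42)) = 5144*(48*(-25) + 127/42) = 5144*(-1200 + 127/42) = 5144*(-50273/42) = -129302156/21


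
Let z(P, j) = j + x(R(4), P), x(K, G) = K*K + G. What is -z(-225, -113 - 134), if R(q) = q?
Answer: 456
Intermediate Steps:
x(K, G) = G + K² (x(K, G) = K² + G = G + K²)
z(P, j) = 16 + P + j (z(P, j) = j + (P + 4²) = j + (P + 16) = j + (16 + P) = 16 + P + j)
-z(-225, -113 - 134) = -(16 - 225 + (-113 - 134)) = -(16 - 225 - 247) = -1*(-456) = 456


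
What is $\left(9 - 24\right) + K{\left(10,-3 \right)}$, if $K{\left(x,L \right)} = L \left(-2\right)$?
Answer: $-9$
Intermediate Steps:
$K{\left(x,L \right)} = - 2 L$
$\left(9 - 24\right) + K{\left(10,-3 \right)} = \left(9 - 24\right) - -6 = -15 + 6 = -9$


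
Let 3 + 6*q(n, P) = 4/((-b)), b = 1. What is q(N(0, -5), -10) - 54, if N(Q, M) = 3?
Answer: -331/6 ≈ -55.167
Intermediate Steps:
q(n, P) = -7/6 (q(n, P) = -½ + (4/((-1*1)))/6 = -½ + (4/(-1))/6 = -½ + (4*(-1))/6 = -½ + (⅙)*(-4) = -½ - ⅔ = -7/6)
q(N(0, -5), -10) - 54 = -7/6 - 54 = -331/6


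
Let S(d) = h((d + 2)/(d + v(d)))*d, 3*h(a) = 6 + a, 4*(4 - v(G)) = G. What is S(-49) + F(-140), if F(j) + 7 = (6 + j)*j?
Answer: 7322203/393 ≈ 18632.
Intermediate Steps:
v(G) = 4 - G/4
h(a) = 2 + a/3 (h(a) = (6 + a)/3 = 2 + a/3)
F(j) = -7 + j*(6 + j) (F(j) = -7 + (6 + j)*j = -7 + j*(6 + j))
S(d) = d*(2 + (2 + d)/(3*(4 + 3*d/4))) (S(d) = (2 + ((d + 2)/(d + (4 - d/4)))/3)*d = (2 + ((2 + d)/(4 + 3*d/4))/3)*d = (2 + (2 + d)/(3*(4 + 3*d/4)))*d = d*(2 + (2 + d)/(3*(4 + 3*d/4))))
S(-49) + F(-140) = (⅔)*(-49)*(52 + 11*(-49))/(16 + 3*(-49)) + (-7 + (-140)² + 6*(-140)) = (⅔)*(-49)*(52 - 539)/(16 - 147) + (-7 + 19600 - 840) = (⅔)*(-49)*(-487)/(-131) + 18753 = (⅔)*(-49)*(-1/131)*(-487) + 18753 = -47726/393 + 18753 = 7322203/393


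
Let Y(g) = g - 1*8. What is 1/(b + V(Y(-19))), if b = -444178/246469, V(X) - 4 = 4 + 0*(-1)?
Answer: 246469/1527574 ≈ 0.16135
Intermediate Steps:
Y(g) = -8 + g (Y(g) = g - 8 = -8 + g)
V(X) = 8 (V(X) = 4 + (4 + 0*(-1)) = 4 + (4 + 0) = 4 + 4 = 8)
b = -444178/246469 (b = -444178*1/246469 = -444178/246469 ≈ -1.8022)
1/(b + V(Y(-19))) = 1/(-444178/246469 + 8) = 1/(1527574/246469) = 246469/1527574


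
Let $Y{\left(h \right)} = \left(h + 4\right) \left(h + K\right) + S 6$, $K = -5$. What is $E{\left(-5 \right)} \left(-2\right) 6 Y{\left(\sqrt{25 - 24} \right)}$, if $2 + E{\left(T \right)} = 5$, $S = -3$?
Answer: $1368$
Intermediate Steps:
$E{\left(T \right)} = 3$ ($E{\left(T \right)} = -2 + 5 = 3$)
$Y{\left(h \right)} = -18 + \left(-5 + h\right) \left(4 + h\right)$ ($Y{\left(h \right)} = \left(h + 4\right) \left(h - 5\right) - 18 = \left(4 + h\right) \left(-5 + h\right) - 18 = \left(-5 + h\right) \left(4 + h\right) - 18 = -18 + \left(-5 + h\right) \left(4 + h\right)$)
$E{\left(-5 \right)} \left(-2\right) 6 Y{\left(\sqrt{25 - 24} \right)} = 3 \left(-2\right) 6 \left(-38 + \left(\sqrt{25 - 24}\right)^{2} - \sqrt{25 - 24}\right) = \left(-6\right) 6 \left(-38 + \left(\sqrt{1}\right)^{2} - \sqrt{1}\right) = - 36 \left(-38 + 1^{2} - 1\right) = - 36 \left(-38 + 1 - 1\right) = \left(-36\right) \left(-38\right) = 1368$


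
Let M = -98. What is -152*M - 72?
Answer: 14824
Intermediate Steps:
-152*M - 72 = -152*(-98) - 72 = 14896 - 72 = 14824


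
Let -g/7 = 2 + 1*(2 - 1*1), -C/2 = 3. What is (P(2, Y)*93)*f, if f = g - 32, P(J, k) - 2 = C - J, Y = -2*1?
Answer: 29574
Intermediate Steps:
C = -6 (C = -2*3 = -6)
g = -21 (g = -7*(2 + 1*(2 - 1*1)) = -7*(2 + 1*(2 - 1)) = -7*(2 + 1*1) = -7*(2 + 1) = -7*3 = -21)
Y = -2
P(J, k) = -4 - J (P(J, k) = 2 + (-6 - J) = -4 - J)
f = -53 (f = -21 - 32 = -53)
(P(2, Y)*93)*f = ((-4 - 1*2)*93)*(-53) = ((-4 - 2)*93)*(-53) = -6*93*(-53) = -558*(-53) = 29574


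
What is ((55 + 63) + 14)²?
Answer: 17424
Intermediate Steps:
((55 + 63) + 14)² = (118 + 14)² = 132² = 17424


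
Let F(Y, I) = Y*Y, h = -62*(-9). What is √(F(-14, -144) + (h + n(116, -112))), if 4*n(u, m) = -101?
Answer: √2915/2 ≈ 26.995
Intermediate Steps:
h = 558
n(u, m) = -101/4 (n(u, m) = (¼)*(-101) = -101/4)
F(Y, I) = Y²
√(F(-14, -144) + (h + n(116, -112))) = √((-14)² + (558 - 101/4)) = √(196 + 2131/4) = √(2915/4) = √2915/2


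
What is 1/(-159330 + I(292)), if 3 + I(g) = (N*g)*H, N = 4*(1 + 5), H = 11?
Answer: -1/82245 ≈ -1.2159e-5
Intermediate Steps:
N = 24 (N = 4*6 = 24)
I(g) = -3 + 264*g (I(g) = -3 + (24*g)*11 = -3 + 264*g)
1/(-159330 + I(292)) = 1/(-159330 + (-3 + 264*292)) = 1/(-159330 + (-3 + 77088)) = 1/(-159330 + 77085) = 1/(-82245) = -1/82245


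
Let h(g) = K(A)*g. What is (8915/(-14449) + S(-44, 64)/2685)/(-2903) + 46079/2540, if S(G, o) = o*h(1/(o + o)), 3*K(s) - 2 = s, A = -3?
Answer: 3113784133791389/171638252397180 ≈ 18.142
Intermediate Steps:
K(s) = ⅔ + s/3
h(g) = -g/3 (h(g) = (⅔ + (⅓)*(-3))*g = (⅔ - 1)*g = -g/3)
S(G, o) = -⅙ (S(G, o) = o*(-1/(3*(o + o))) = o*(-1/(2*o)/3) = o*(-1/(6*o)) = -⅙)
(8915/(-14449) + S(-44, 64)/2685)/(-2903) + 46079/2540 = (8915/(-14449) - ⅙/2685)/(-2903) + 46079/2540 = (8915*(-1/14449) - ⅙*1/2685)*(-1/2903) + 46079*(1/2540) = (-8915/14449 - 1/16110)*(-1/2903) + 46079/2540 = -143635099/232773390*(-1/2903) + 46079/2540 = 143635099/675741151170 + 46079/2540 = 3113784133791389/171638252397180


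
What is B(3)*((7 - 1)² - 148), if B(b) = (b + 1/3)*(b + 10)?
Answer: -14560/3 ≈ -4853.3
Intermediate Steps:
B(b) = (10 + b)*(⅓ + b) (B(b) = (b + ⅓)*(10 + b) = (⅓ + b)*(10 + b) = (10 + b)*(⅓ + b))
B(3)*((7 - 1)² - 148) = (10/3 + 3² + (31/3)*3)*((7 - 1)² - 148) = (10/3 + 9 + 31)*(6² - 148) = 130*(36 - 148)/3 = (130/3)*(-112) = -14560/3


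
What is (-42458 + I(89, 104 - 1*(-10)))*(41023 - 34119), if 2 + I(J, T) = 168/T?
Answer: -5569539648/19 ≈ -2.9313e+8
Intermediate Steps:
I(J, T) = -2 + 168/T
(-42458 + I(89, 104 - 1*(-10)))*(41023 - 34119) = (-42458 + (-2 + 168/(104 - 1*(-10))))*(41023 - 34119) = (-42458 + (-2 + 168/(104 + 10)))*6904 = (-42458 + (-2 + 168/114))*6904 = (-42458 + (-2 + 168*(1/114)))*6904 = (-42458 + (-2 + 28/19))*6904 = (-42458 - 10/19)*6904 = -806712/19*6904 = -5569539648/19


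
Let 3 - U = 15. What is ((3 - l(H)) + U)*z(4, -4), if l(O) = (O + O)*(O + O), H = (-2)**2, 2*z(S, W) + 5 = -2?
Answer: 511/2 ≈ 255.50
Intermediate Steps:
z(S, W) = -7/2 (z(S, W) = -5/2 + (1/2)*(-2) = -5/2 - 1 = -7/2)
H = 4
l(O) = 4*O**2 (l(O) = (2*O)*(2*O) = 4*O**2)
U = -12 (U = 3 - 1*15 = 3 - 15 = -12)
((3 - l(H)) + U)*z(4, -4) = ((3 - 4*4**2) - 12)*(-7/2) = ((3 - 4*16) - 12)*(-7/2) = ((3 - 1*64) - 12)*(-7/2) = ((3 - 64) - 12)*(-7/2) = (-61 - 12)*(-7/2) = -73*(-7/2) = 511/2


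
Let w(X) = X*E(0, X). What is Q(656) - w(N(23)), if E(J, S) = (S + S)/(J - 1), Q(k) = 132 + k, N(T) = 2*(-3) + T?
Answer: 1366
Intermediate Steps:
N(T) = -6 + T
E(J, S) = 2*S/(-1 + J) (E(J, S) = (2*S)/(-1 + J) = 2*S/(-1 + J))
w(X) = -2*X² (w(X) = X*(2*X/(-1 + 0)) = X*(2*X/(-1)) = X*(2*X*(-1)) = X*(-2*X) = -2*X²)
Q(656) - w(N(23)) = (132 + 656) - (-2)*(-6 + 23)² = 788 - (-2)*17² = 788 - (-2)*289 = 788 - 1*(-578) = 788 + 578 = 1366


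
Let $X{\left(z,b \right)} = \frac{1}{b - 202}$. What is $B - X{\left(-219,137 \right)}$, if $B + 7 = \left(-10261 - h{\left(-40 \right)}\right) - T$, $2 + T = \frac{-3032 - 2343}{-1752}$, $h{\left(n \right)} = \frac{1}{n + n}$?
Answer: $- \frac{2338876559}{227760} \approx -10269.0$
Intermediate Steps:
$X{\left(z,b \right)} = \frac{1}{-202 + b}$
$h{\left(n \right)} = \frac{1}{2 n}$
$T = \frac{1871}{1752}$ ($T = -2 + \frac{-3032 - 2343}{-1752} = -2 - - \frac{5375}{1752} = -2 + \frac{5375}{1752} = \frac{1871}{1752} \approx 1.0679$)
$B = - \frac{179913851}{17520}$ ($B = -7 - \left(\frac{17979143}{1752} - \frac{1}{80}\right) = -7 - \frac{179791211}{17520} = - \frac{179913851}{17520} \approx -10269.0$)
$B - X{\left(-219,137 \right)} = - \frac{179913851}{17520} - \frac{1}{-202 + 137} = - \frac{179913851}{17520} - \frac{1}{-65} = - \frac{179913851}{17520} - - \frac{1}{65} = - \frac{179913851}{17520} + \frac{1}{65} = - \frac{2338876559}{227760}$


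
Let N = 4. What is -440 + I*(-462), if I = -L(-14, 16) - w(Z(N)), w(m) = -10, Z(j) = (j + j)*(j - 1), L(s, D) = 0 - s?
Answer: 1408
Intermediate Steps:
L(s, D) = -s
Z(j) = 2*j*(-1 + j) (Z(j) = (2*j)*(-1 + j) = 2*j*(-1 + j))
I = -4 (I = -(-1)*(-14) - 1*(-10) = -1*14 + 10 = -14 + 10 = -4)
-440 + I*(-462) = -440 - 4*(-462) = -440 + 1848 = 1408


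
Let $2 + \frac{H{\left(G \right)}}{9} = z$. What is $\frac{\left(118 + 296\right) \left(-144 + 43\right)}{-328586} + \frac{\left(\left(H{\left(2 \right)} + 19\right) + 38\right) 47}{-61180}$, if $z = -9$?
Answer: $\frac{6027837}{37787390} \approx 0.15952$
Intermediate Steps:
$H{\left(G \right)} = -99$ ($H{\left(G \right)} = -18 + 9 \left(-9\right) = -18 - 81 = -99$)
$\frac{\left(118 + 296\right) \left(-144 + 43\right)}{-328586} + \frac{\left(\left(H{\left(2 \right)} + 19\right) + 38\right) 47}{-61180} = \frac{\left(118 + 296\right) \left(-144 + 43\right)}{-328586} + \frac{\left(\left(-99 + 19\right) + 38\right) 47}{-61180} = 414 \left(-101\right) \left(- \frac{1}{328586}\right) + \left(-80 + 38\right) 47 \left(- \frac{1}{61180}\right) = \left(-41814\right) \left(- \frac{1}{328586}\right) + \left(-42\right) 47 \left(- \frac{1}{61180}\right) = \frac{20907}{164293} - - \frac{141}{4370} = \frac{20907}{164293} + \frac{141}{4370} = \frac{6027837}{37787390}$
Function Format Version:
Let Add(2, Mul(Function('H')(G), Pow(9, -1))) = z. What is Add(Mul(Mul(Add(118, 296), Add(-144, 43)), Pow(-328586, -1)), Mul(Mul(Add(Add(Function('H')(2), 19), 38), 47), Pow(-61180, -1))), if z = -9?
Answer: Rational(6027837, 37787390) ≈ 0.15952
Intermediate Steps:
Function('H')(G) = -99 (Function('H')(G) = Add(-18, Mul(9, -9)) = Add(-18, -81) = -99)
Add(Mul(Mul(Add(118, 296), Add(-144, 43)), Pow(-328586, -1)), Mul(Mul(Add(Add(Function('H')(2), 19), 38), 47), Pow(-61180, -1))) = Add(Mul(Mul(Add(118, 296), Add(-144, 43)), Pow(-328586, -1)), Mul(Mul(Add(Add(-99, 19), 38), 47), Pow(-61180, -1))) = Add(Mul(Mul(414, -101), Rational(-1, 328586)), Mul(Mul(Add(-80, 38), 47), Rational(-1, 61180))) = Add(Mul(-41814, Rational(-1, 328586)), Mul(Mul(-42, 47), Rational(-1, 61180))) = Add(Rational(20907, 164293), Mul(-1974, Rational(-1, 61180))) = Add(Rational(20907, 164293), Rational(141, 4370)) = Rational(6027837, 37787390)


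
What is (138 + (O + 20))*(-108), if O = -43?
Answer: -12420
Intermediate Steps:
(138 + (O + 20))*(-108) = (138 + (-43 + 20))*(-108) = (138 - 23)*(-108) = 115*(-108) = -12420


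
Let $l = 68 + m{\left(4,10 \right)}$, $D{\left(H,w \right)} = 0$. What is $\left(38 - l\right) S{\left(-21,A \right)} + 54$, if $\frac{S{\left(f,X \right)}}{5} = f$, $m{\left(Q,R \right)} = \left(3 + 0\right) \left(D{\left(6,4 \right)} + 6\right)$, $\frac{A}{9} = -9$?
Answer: $5094$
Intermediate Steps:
$A = -81$ ($A = 9 \left(-9\right) = -81$)
$m{\left(Q,R \right)} = 18$ ($m{\left(Q,R \right)} = \left(3 + 0\right) \left(0 + 6\right) = 3 \cdot 6 = 18$)
$S{\left(f,X \right)} = 5 f$
$l = 86$ ($l = 68 + 18 = 86$)
$\left(38 - l\right) S{\left(-21,A \right)} + 54 = \left(38 - 86\right) 5 \left(-21\right) + 54 = \left(38 - 86\right) \left(-105\right) + 54 = \left(-48\right) \left(-105\right) + 54 = 5040 + 54 = 5094$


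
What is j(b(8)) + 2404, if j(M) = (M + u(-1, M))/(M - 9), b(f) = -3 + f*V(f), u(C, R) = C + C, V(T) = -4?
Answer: 105813/44 ≈ 2404.8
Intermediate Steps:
u(C, R) = 2*C
b(f) = -3 - 4*f (b(f) = -3 + f*(-4) = -3 - 4*f)
j(M) = (-2 + M)/(-9 + M) (j(M) = (M + 2*(-1))/(M - 9) = (M - 2)/(-9 + M) = (-2 + M)/(-9 + M))
j(b(8)) + 2404 = (-2 + (-3 - 4*8))/(-9 + (-3 - 4*8)) + 2404 = (-2 + (-3 - 32))/(-9 + (-3 - 32)) + 2404 = (-2 - 35)/(-9 - 35) + 2404 = -37/(-44) + 2404 = -1/44*(-37) + 2404 = 37/44 + 2404 = 105813/44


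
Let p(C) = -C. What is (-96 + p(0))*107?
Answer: -10272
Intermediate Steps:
(-96 + p(0))*107 = (-96 - 1*0)*107 = (-96 + 0)*107 = -96*107 = -10272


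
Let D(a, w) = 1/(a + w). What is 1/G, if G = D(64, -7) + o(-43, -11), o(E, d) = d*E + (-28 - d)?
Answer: 57/25993 ≈ 0.0021929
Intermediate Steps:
o(E, d) = -28 - d + E*d (o(E, d) = E*d + (-28 - d) = -28 - d + E*d)
G = 25993/57 (G = 1/(64 - 7) + (-28 - 1*(-11) - 43*(-11)) = 1/57 + (-28 + 11 + 473) = 1/57 + 456 = 25993/57 ≈ 456.02)
1/G = 1/(25993/57) = 57/25993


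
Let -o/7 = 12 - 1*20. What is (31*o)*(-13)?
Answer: -22568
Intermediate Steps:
o = 56 (o = -7*(12 - 1*20) = -7*(12 - 20) = -7*(-8) = 56)
(31*o)*(-13) = (31*56)*(-13) = 1736*(-13) = -22568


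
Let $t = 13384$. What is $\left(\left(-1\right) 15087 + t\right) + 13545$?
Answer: $11842$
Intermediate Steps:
$\left(\left(-1\right) 15087 + t\right) + 13545 = \left(\left(-1\right) 15087 + 13384\right) + 13545 = \left(-15087 + 13384\right) + 13545 = -1703 + 13545 = 11842$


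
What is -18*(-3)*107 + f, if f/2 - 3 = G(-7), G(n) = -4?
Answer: 5776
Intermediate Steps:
f = -2 (f = 6 + 2*(-4) = 6 - 8 = -2)
-18*(-3)*107 + f = -18*(-3)*107 - 2 = 54*107 - 2 = 5778 - 2 = 5776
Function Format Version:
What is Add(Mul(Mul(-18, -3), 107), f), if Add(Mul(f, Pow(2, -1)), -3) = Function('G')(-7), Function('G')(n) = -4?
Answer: 5776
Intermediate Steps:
f = -2 (f = Add(6, Mul(2, -4)) = Add(6, -8) = -2)
Add(Mul(Mul(-18, -3), 107), f) = Add(Mul(Mul(-18, -3), 107), -2) = Add(Mul(54, 107), -2) = Add(5778, -2) = 5776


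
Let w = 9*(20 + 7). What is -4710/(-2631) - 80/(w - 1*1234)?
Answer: 1626030/869107 ≈ 1.8709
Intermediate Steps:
w = 243 (w = 9*27 = 243)
-4710/(-2631) - 80/(w - 1*1234) = -4710/(-2631) - 80/(243 - 1*1234) = -4710*(-1/2631) - 80/(243 - 1234) = 1570/877 - 80/(-991) = 1570/877 - 80*(-1/991) = 1570/877 + 80/991 = 1626030/869107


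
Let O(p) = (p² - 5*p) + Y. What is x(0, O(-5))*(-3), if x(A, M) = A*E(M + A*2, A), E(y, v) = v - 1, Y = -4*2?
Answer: 0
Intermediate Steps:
Y = -8
E(y, v) = -1 + v
O(p) = -8 + p² - 5*p (O(p) = (p² - 5*p) - 8 = -8 + p² - 5*p)
x(A, M) = A*(-1 + A)
x(0, O(-5))*(-3) = (0*(-1 + 0))*(-3) = (0*(-1))*(-3) = 0*(-3) = 0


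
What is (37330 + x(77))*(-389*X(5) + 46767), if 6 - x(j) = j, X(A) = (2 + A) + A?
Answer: 1568566641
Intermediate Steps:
X(A) = 2 + 2*A
x(j) = 6 - j
(37330 + x(77))*(-389*X(5) + 46767) = (37330 + (6 - 1*77))*(-389*(2 + 2*5) + 46767) = (37330 + (6 - 77))*(-389*(2 + 10) + 46767) = (37330 - 71)*(-389*12 + 46767) = 37259*(-4668 + 46767) = 37259*42099 = 1568566641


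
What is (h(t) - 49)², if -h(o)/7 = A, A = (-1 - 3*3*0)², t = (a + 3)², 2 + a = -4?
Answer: 3136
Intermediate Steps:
a = -6 (a = -2 - 4 = -6)
t = 9 (t = (-6 + 3)² = (-3)² = 9)
A = 1 (A = (-1 - 9*0)² = (-1 + 0)² = (-1)² = 1)
h(o) = -7 (h(o) = -7*1 = -7)
(h(t) - 49)² = (-7 - 49)² = (-56)² = 3136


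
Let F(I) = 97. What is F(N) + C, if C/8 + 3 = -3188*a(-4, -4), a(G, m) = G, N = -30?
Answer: 102089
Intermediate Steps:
C = 101992 (C = -24 + 8*(-3188*(-4)) = -24 + 8*12752 = -24 + 102016 = 101992)
F(N) + C = 97 + 101992 = 102089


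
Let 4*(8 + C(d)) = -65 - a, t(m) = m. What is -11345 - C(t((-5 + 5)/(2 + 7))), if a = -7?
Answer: -22645/2 ≈ -11323.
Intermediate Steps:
C(d) = -45/2 (C(d) = -8 + (-65 - 1*(-7))/4 = -8 + (-65 + 7)/4 = -8 + (1/4)*(-58) = -8 - 29/2 = -45/2)
-11345 - C(t((-5 + 5)/(2 + 7))) = -11345 - 1*(-45/2) = -11345 + 45/2 = -22645/2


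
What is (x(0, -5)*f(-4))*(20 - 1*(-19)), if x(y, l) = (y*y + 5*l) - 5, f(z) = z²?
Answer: -18720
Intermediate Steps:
x(y, l) = -5 + y² + 5*l (x(y, l) = (y² + 5*l) - 5 = -5 + y² + 5*l)
(x(0, -5)*f(-4))*(20 - 1*(-19)) = ((-5 + 0² + 5*(-5))*(-4)²)*(20 - 1*(-19)) = ((-5 + 0 - 25)*16)*(20 + 19) = -30*16*39 = -480*39 = -18720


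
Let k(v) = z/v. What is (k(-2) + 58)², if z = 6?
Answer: 3025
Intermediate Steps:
k(v) = 6/v
(k(-2) + 58)² = (6/(-2) + 58)² = (6*(-½) + 58)² = (-3 + 58)² = 55² = 3025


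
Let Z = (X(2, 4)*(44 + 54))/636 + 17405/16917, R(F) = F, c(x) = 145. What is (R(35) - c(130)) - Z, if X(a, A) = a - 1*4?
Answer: -99272264/896601 ≈ -110.72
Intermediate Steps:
X(a, A) = -4 + a (X(a, A) = a - 4 = -4 + a)
Z = 646154/896601 (Z = ((-4 + 2)*(44 + 54))/636 + 17405/16917 = -2*98*(1/636) + 17405*(1/16917) = -196*1/636 + 17405/16917 = -49/159 + 17405/16917 = 646154/896601 ≈ 0.72067)
(R(35) - c(130)) - Z = (35 - 1*145) - 1*646154/896601 = (35 - 145) - 646154/896601 = -110 - 646154/896601 = -99272264/896601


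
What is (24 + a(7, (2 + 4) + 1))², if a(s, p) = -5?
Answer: 361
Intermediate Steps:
(24 + a(7, (2 + 4) + 1))² = (24 - 5)² = 19² = 361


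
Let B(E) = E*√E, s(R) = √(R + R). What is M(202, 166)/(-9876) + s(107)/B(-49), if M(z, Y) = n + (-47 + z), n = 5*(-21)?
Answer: -25/4938 + I*√214/343 ≈ -0.0050628 + 0.042649*I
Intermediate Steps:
n = -105
s(R) = √2*√R (s(R) = √(2*R) = √2*√R)
B(E) = E^(3/2)
M(z, Y) = -152 + z (M(z, Y) = -105 + (-47 + z) = -152 + z)
M(202, 166)/(-9876) + s(107)/B(-49) = (-152 + 202)/(-9876) + (√2*√107)/((-49)^(3/2)) = 50*(-1/9876) + √214/((-343*I)) = -25/4938 + √214*(I/343) = -25/4938 + I*√214/343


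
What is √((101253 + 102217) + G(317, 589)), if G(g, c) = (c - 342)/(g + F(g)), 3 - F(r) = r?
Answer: 17*√6339/3 ≈ 451.17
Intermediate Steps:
F(r) = 3 - r
G(g, c) = -114 + c/3 (G(g, c) = (c - 342)/(g + (3 - g)) = (-342 + c)/3 = (-342 + c)*(⅓) = -114 + c/3)
√((101253 + 102217) + G(317, 589)) = √((101253 + 102217) + (-114 + (⅓)*589)) = √(203470 + (-114 + 589/3)) = √(203470 + 247/3) = √(610657/3) = 17*√6339/3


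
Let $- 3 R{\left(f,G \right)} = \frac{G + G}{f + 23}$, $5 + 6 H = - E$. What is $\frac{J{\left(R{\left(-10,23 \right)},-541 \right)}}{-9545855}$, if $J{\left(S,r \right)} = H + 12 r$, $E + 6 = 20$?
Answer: $\frac{38971}{57275130} \approx 0.00068042$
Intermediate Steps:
$E = 14$ ($E = -6 + 20 = 14$)
$H = - \frac{19}{6}$ ($H = - \frac{5}{6} + \frac{\left(-1\right) 14}{6} = - \frac{5}{6} + \frac{1}{6} \left(-14\right) = - \frac{5}{6} - \frac{7}{3} = - \frac{19}{6} \approx -3.1667$)
$R{\left(f,G \right)} = - \frac{2 G}{3 \left(23 + f\right)}$ ($R{\left(f,G \right)} = - \frac{\left(G + G\right) \frac{1}{f + 23}}{3} = - \frac{2 G \frac{1}{23 + f}}{3} = - \frac{2 G}{3 \left(23 + f\right)}$)
$J{\left(S,r \right)} = - \frac{19}{6} + 12 r$
$\frac{J{\left(R{\left(-10,23 \right)},-541 \right)}}{-9545855} = \frac{- \frac{19}{6} + 12 \left(-541\right)}{-9545855} = \left(- \frac{19}{6} - 6492\right) \left(- \frac{1}{9545855}\right) = \left(- \frac{38971}{6}\right) \left(- \frac{1}{9545855}\right) = \frac{38971}{57275130}$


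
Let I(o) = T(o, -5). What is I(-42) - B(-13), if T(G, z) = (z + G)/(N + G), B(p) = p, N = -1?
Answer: 606/43 ≈ 14.093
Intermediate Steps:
T(G, z) = (G + z)/(-1 + G) (T(G, z) = (z + G)/(-1 + G) = (G + z)/(-1 + G))
I(o) = (-5 + o)/(-1 + o) (I(o) = (o - 5)/(-1 + o) = (-5 + o)/(-1 + o))
I(-42) - B(-13) = (-5 - 42)/(-1 - 42) - 1*(-13) = -47/(-43) + 13 = -1/43*(-47) + 13 = 47/43 + 13 = 606/43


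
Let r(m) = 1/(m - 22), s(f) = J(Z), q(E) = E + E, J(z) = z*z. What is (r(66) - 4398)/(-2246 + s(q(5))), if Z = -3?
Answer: 193511/98428 ≈ 1.9660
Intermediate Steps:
J(z) = z**2
q(E) = 2*E
s(f) = 9 (s(f) = (-3)**2 = 9)
r(m) = 1/(-22 + m)
(r(66) - 4398)/(-2246 + s(q(5))) = (1/(-22 + 66) - 4398)/(-2246 + 9) = (1/44 - 4398)/(-2237) = (1/44 - 4398)*(-1/2237) = -193511/44*(-1/2237) = 193511/98428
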